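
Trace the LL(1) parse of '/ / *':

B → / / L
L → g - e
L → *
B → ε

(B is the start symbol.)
LL(1) parsing maintains a stack (initially the start symbol over $) and the input. At each step: if the stack top is a terminal, match it against the current input token; if it is a non-terminal N, replace it with the RHS of M[N, lookahead] (the unique production whose predict set contains the lookahead).

Stack is shown with the top on the left.

Stack    Input    Action
------------------------
B $      / / * $  output B → / / L
/ / L $  / / * $  match '/'
/ L $    / * $    match '/'
L $      * $      output L → *
* $      * $      match '*'
$        $        accept

The string is accepted.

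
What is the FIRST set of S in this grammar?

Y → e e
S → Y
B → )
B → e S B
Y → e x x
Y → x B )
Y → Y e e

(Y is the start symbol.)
FIRST sets of the other non-terminals involved (by the same procedure, iterated to a fixed point):
  FIRST(Y) = { 'e', 'x' }

From S → Y:
  - Y is a non-terminal: add FIRST(Y) \ {ε} = { 'e', 'x' }
    Y is not nullable, so stop

Collecting: FIRST(S) = { 'e', 'x' }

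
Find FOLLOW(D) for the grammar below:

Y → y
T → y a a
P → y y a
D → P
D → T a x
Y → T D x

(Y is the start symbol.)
{ 'x' }

To compute FOLLOW(D), find every occurrence of D on a right-hand side N → α D β: add FIRST(β) \ {ε}, and if β is empty or nullable also add FOLLOW(N). Iterate to a fixed point.

In Y → T D x: D is followed by x, add FIRST(x) \ {ε} = { 'x' }

Taking the union: FOLLOW(D) = { 'x' }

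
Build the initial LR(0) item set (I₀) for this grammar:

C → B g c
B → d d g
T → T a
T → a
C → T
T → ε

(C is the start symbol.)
First, augment the grammar with C' → C
I₀ = CLOSURE({ [C' → . C] }):
  [C' → . C] has the dot before C: add [C → . B g c], [C → . T]
  [C → . B g c] has the dot before B: add [B → . d d g]
  [C → . T] has the dot before T: add [T → . T a], [T → . a], [T → .]
No further items can be added.

I₀ = { [B → . d d g], [C → . B g c], [C → . T], [C' → . C], [T → . T a], [T → . a], [T → .] }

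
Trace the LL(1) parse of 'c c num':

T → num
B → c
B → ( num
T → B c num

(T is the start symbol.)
LL(1) parsing maintains a stack (initially the start symbol over $) and the input. At each step: if the stack top is a terminal, match it against the current input token; if it is a non-terminal N, replace it with the RHS of M[N, lookahead] (the unique production whose predict set contains the lookahead).

Stack is shown with the top on the left.

Stack      Input      Action
----------------------------
T $        c c num $  output T → B c num
B c num $  c c num $  output B → c
c c num $  c c num $  match 'c'
c num $    c num $    match 'c'
num $      num $      match 'num'
$          $          accept

The string is accepted.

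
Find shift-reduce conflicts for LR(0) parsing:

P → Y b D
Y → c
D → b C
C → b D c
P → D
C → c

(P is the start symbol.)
No shift-reduce conflicts

A shift-reduce conflict occurs when an LR(0) state has both:
  - a complete (reduce) item [A → α .] (dot at the end), and
  - a shift item [B → β . c γ] (dot before a terminal).

Augment with P' → P and build the canonical LR(0) collection (I0 = CLOSURE({[P' → . P]}), then GOTO on every symbol after a dot until no new states appear). It has 13 states:
  I0: { [D → . b C], [P → . D], [P → . Y b D], [P' → . P], [Y → . c] }  — shift
  I1: { [P → D .] }  — reduce
  I2: { [P' → P .] }  — accept
  I3: { [P → Y . b D] }  — shift
  I4: { [C → . b D c], [C → . c], [D → b . C] }  — shift
  I5: { [Y → c .] }  — reduce
  I6: { [D → b C .] }  — reduce
  I7: { [C → b . D c], [D → . b C] }  — shift
  I8: { [C → c .] }  — reduce
  I9: { [C → b D . c] }  — shift
  I10: { [C → b D c .] }  — reduce
  I11: { [D → . b C], [P → Y b . D] }  — shift
  I12: { [P → Y b D .] }  — reduce

No state contains both a complete item and a shift item.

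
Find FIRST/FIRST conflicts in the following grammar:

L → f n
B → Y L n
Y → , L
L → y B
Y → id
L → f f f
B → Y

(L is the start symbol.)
A FIRST/FIRST conflict occurs when two productions N → α and N → β for the same non-terminal have FIRST(α) ∩ FIRST(β) ≠ ∅ (with ε ∈ FIRST of a nullable right-hand side, so two nullable alternatives also conflict).

FIRST sets of the non-terminals at (or reachable through a nullable prefix from) the front of some alternative:
  FIRST(Y) = { ',', 'id' }

Productions for L:
  L → f n: FIRST = { 'f' }
  L → y B: FIRST = { 'y' }
  L → f f f: FIRST = { 'f' }
Productions for B:
  B → Y L n: FIRST = { ',', 'id' }
  B → Y: FIRST = { ',', 'id' }
Productions for Y:
  Y → , L: FIRST = { ',' }
  Y → id: FIRST = { 'id' }

Conflict for L: L → f n and L → f f f
  Overlap: { 'f' }
Conflict for B: B → Y L n and B → Y
  Overlap: { ',', 'id' }

Answer: Yes. L → f n / L → f f f on { 'f' }; B → Y L n / B → Y on { ',', 'id' }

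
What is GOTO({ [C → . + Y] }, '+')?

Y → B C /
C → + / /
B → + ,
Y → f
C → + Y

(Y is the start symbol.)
{ [B → . + ,], [C → + . Y], [Y → . B C /], [Y → . f] }

GOTO(I, '+') = CLOSURE({ [A → αX.β] : [A → α.Xβ] ∈ I, X = '+' })

Items with dot before '+', with the dot advanced:
  [C → . + Y] → [C → + . Y]
Closure of the advanced items:
  [C → + . Y] has the dot before Y: add [Y → . B C /], [Y → . f]
  [Y → . B C /] has the dot before B: add [B → . + ,]

GOTO = { [B → . + ,], [C → + . Y], [Y → . B C /], [Y → . f] }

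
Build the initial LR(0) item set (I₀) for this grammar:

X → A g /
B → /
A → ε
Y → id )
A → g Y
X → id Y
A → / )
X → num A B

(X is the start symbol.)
{ [A → . / )], [A → . g Y], [A → .], [X → . A g /], [X → . id Y], [X → . num A B], [X' → . X] }

First, augment the grammar with X' → X
I₀ = CLOSURE({ [X' → . X] }):
  [X' → . X] has the dot before X: add [X → . A g /], [X → . id Y], [X → . num A B]
  [X → . A g /] has the dot before A: add [A → .], [A → . g Y], [A → . / )]
No further items can be added.

I₀ = { [A → . / )], [A → . g Y], [A → .], [X → . A g /], [X → . id Y], [X → . num A B], [X' → . X] }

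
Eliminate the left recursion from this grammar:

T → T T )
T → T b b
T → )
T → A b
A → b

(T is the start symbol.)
T is directly left-recursive. The standard transformation for
  A → A α₁ | ... | A α_m | β₁ | ... | β_n
is
  A  → β₁ A' | ... | β_n A'
  A' → α₁ A' | ... | α_m A' | ε

T → ) becomes T → ) T'
T → A b becomes T → A b T'
T → T T ) becomes T' → T ) T'
T → T b b becomes T' → b b T'
Add T' → ε

Productions for other non-terminals are unchanged:
  A → b

Resulting grammar:
T → ) T'
T → A b T'
T' → T ) T'
T' → b b T'
T' → ε
A → b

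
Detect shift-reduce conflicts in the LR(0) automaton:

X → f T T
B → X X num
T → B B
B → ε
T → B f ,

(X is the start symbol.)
Yes — I2: [B → .] vs [X → . f T T]; I3: [B → .] vs [T → B . f ,]; I4: [B → .] vs [X → . f T T]; I10: [B → .] vs [T → B f . ,]

Augment with X' → X and build the canonical LR(0) collection (I0 = CLOSURE({[X' → . X]}), then GOTO on every symbol after a dot until no new states appear). It has 12 states:
  I0: { [X → . f T T], [X' → . X] }  — shift
  I1: { [X' → X .] }  — accept
  I2: { [B → . X X num], [B → .], [T → . B B], [T → . B f ,], [X → . f T T], [X → f . T T] }  — shift, reduce
  I3: { [B → . X X num], [B → .], [T → B . B], [T → B . f ,], [X → . f T T] }  — shift, reduce
  I4: { [B → . X X num], [B → .], [T → . B B], [T → . B f ,], [X → . f T T], [X → f T . T] }  — shift, reduce
  I5: { [B → X . X num], [X → . f T T] }  — shift
  I6: { [B → X X . num] }  — shift
  I7: { [B → X X num .] }  — reduce
  I8: { [X → f T T .] }  — reduce
  I9: { [T → B B .] }  — reduce
  I10: { [B → . X X num], [B → .], [T → . B B], [T → . B f ,], [T → B f . ,], [X → . f T T], [X → f . T T] }  — shift, reduce
  I11: { [T → B f , .] }  — reduce

I2 contains reduce item [B → .] and shift item [X → . f T T] — shift-reduce conflict.
I3 contains reduce item [B → .] and shift items [T → B . f ,], [X → . f T T] — shift-reduce conflict.
I4 contains reduce item [B → .] and shift item [X → . f T T] — shift-reduce conflict.
I10 contains reduce item [B → .] and shift items [T → B f . ,], [X → . f T T] — shift-reduce conflict.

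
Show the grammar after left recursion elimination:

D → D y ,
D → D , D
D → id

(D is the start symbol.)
D is directly left-recursive. The standard transformation for
  A → A α₁ | ... | A α_m | β₁ | ... | β_n
is
  A  → β₁ A' | ... | β_n A'
  A' → α₁ A' | ... | α_m A' | ε

D → id becomes D → id D'
D → D y , becomes D' → y , D'
D → D , D becomes D' → , D D'
Add D' → ε

Resulting grammar:
D → id D'
D' → y , D'
D' → , D D'
D' → ε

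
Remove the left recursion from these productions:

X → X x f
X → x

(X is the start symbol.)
X → x X'
X' → x f X'
X' → ε

X is directly left-recursive. The standard transformation for
  A → A α₁ | ... | A α_m | β₁ | ... | β_n
is
  A  → β₁ A' | ... | β_n A'
  A' → α₁ A' | ... | α_m A' | ε

X → x becomes X → x X'
X → X x f becomes X' → x f X'
Add X' → ε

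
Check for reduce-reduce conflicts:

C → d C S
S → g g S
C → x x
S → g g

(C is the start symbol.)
No reduce-reduce conflicts

Augment with C' → C and build the canonical LR(0) collection (I0 = CLOSURE({[C' → . C]}), then GOTO on every symbol after a dot until no new states appear). It has 10 states:
  I0: { [C → . d C S], [C → . x x], [C' → . C] }  — shift
  I1: { [C' → C .] }  — accept
  I2: { [C → . d C S], [C → . x x], [C → d . C S] }  — shift
  I3: { [C → x . x] }  — shift
  I4: { [C → x x .] }  — reduce
  I5: { [C → d C . S], [S → . g g S], [S → . g g] }  — shift
  I6: { [C → d C S .] }  — reduce
  I7: { [S → g . g S], [S → g . g] }  — shift
  I8: { [S → . g g S], [S → . g g], [S → g g . S], [S → g g .] }  — shift, reduce
  I9: { [S → g g S .] }  — reduce

No state contains more than one complete item.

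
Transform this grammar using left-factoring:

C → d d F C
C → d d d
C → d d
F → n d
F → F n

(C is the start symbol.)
C → d d C'
C' → F C
C' → d
C' → ε
F → n d
F → F n

Left-factoring transforms A → αβ₁ | αβ₂ into A → αA' and A' → β₁ | β₂
(α is the longest common prefix among the alternatives). Repeat until
no nonterminal has two alternatives with a common prefix.

Round 1: C has alternatives sharing prefix 'd d'. Introduce C': C → d d C'
  Add: C' → F C
  Add: C' → d
  Add: C' → ε

No remaining common prefixes — done.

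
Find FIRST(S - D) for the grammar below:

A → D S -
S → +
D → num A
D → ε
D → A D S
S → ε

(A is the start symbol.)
{ '+', '-' }

FIRST sets of the non-terminals involved (from the grammar, by fixed-point iteration):
  FIRST(S) = { '+', ε }

To compute FIRST(S - D), process the symbols left to right:
Symbol S is a non-terminal. Add FIRST(S) \ {ε} = { '+' }
S is nullable (ε ∈ FIRST(S)), continue to the next symbol.
Symbol - is a terminal. Add '-' and stop.
FIRST(S - D) = { '+', '-' }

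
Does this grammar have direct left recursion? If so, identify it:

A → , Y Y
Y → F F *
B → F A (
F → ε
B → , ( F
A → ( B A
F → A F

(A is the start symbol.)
Direct left recursion occurs when N → N α for some non-terminal N (the right-hand side begins with the left-hand side itself).

A → , Y Y: starts with ','
Y → F F *: starts with F
B → F A (: starts with F
F → ε: starts with ε
B → , ( F: starts with ','
A → ( B A: starts with '('
F → A F: starts with A

No direct left recursion found.

Answer: No direct left recursion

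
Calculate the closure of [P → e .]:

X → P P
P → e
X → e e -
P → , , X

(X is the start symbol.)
{ [P → e .] }

To compute CLOSURE, for each item [A → α.Bβ] where B is a non-terminal, add [B → .γ] for all productions B → γ; repeat for the newly added items until nothing changes.

Start with: [P → e .]
The dot is at the end, so nothing is added.

CLOSURE = { [P → e .] }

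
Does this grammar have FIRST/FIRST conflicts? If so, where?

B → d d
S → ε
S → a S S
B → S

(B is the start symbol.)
No FIRST/FIRST conflicts.

A FIRST/FIRST conflict occurs when two productions N → α and N → β for the same non-terminal have FIRST(α) ∩ FIRST(β) ≠ ∅ (with ε ∈ FIRST of a nullable right-hand side, so two nullable alternatives also conflict).

FIRST sets of the non-terminals at (or reachable through a nullable prefix from) the front of some alternative:
  FIRST(S) = { 'a', ε }

Productions for B:
  B → d d: FIRST = { 'd' }
  B → S: FIRST = { 'a', ε }
Productions for S:
  S → ε: FIRST = { ε }
  S → a S S: FIRST = { 'a' }

All alternatives of each non-terminal have pairwise disjoint FIRST sets.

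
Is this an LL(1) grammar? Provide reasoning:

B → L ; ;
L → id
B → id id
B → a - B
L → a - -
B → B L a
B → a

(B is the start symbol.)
No. Predict set conflict for B: { 'id' }

A grammar is LL(1) if for each non-terminal N with multiple productions, the predict sets of those productions are pairwise disjoint, where PREDICT(N → α) = (FIRST(α) \ {ε}) ∪ (FOLLOW(N) if α ⇒* ε).

Relevant sets:
  FIRST(L) = { 'a', 'id' }
  FIRST(B) = { 'a', 'id' }

For B:
  PREDICT(B → L ';' ';') = { 'a', 'id' }
  PREDICT(B → id id) = { 'id' }
  PREDICT(B → a '-' B) = { 'a' }
  PREDICT(B → B L a) = { 'a', 'id' }
  PREDICT(B → a) = { 'a' }
For L:
  PREDICT(L → id) = { 'id' }
  PREDICT(L → a '-' '-') = { 'a' }

Conflict found: Predict set conflict for B: { 'id' }
The grammar is NOT LL(1).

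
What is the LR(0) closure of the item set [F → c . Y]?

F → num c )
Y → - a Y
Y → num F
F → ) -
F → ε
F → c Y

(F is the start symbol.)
{ [F → c . Y], [Y → . - a Y], [Y → . num F] }

To compute CLOSURE, for each item [A → α.Bβ] where B is a non-terminal, add [B → .γ] for all productions B → γ; repeat for the newly added items until nothing changes.

Start with: [F → c . Y]
  [F → c . Y] has the dot before Y: add [Y → . - a Y], [Y → . num F]
No further items can be added.

CLOSURE = { [F → c . Y], [Y → . - a Y], [Y → . num F] }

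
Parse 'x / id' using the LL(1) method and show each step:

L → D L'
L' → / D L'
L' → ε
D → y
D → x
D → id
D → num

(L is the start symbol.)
Stack is shown with the top on the left.

Stack     Input     Action
--------------------------
L $       x / id $  output L → D L'
D L' $    x / id $  output D → x
x L' $    x / id $  match 'x'
L' $      / id $    output L' → / D L'
/ D L' $  / id $    match '/'
D L' $    id $      output D → id
id L' $   id $      match 'id'
L' $      $         output L' → ε
$         $         accept

The string is accepted.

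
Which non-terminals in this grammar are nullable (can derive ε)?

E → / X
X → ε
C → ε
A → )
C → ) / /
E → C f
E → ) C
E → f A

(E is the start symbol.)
{ 'C', 'X' }

A non-terminal is nullable if it can derive ε (the empty string): either it has an ε-production, or it has a production whose right-hand side consists entirely of nullable non-terminals.

ε-productions: X → ε, C → ε
So X, C are immediately nullable.
No further non-terminal can be added: every production for the remaining non-terminals contains a terminal or a non-nullable non-terminal.
Nullable = { 'C', 'X' }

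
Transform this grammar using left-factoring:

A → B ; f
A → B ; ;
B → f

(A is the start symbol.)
A → B ; A'
A' → f
A' → ;
B → f

Left-factoring transforms A → αβ₁ | αβ₂ into A → αA' and A' → β₁ | β₂
(α is the longest common prefix among the alternatives). Repeat until
no nonterminal has two alternatives with a common prefix.

Round 1: A has alternatives sharing prefix 'B ;'. Introduce A': A → B ; A'
  Add: A' → f
  Add: A' → ;

No remaining common prefixes — done.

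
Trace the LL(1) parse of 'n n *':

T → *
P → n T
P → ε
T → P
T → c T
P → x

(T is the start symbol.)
LL(1) parsing maintains a stack (initially the start symbol over $) and the input. At each step: if the stack top is a terminal, match it against the current input token; if it is a non-terminal N, replace it with the RHS of M[N, lookahead] (the unique production whose predict set contains the lookahead).

Stack is shown with the top on the left.

Stack  Input    Action
----------------------
T $    n n * $  output T → P
P $    n n * $  output P → n T
n T $  n n * $  match 'n'
T $    n * $    output T → P
P $    n * $    output P → n T
n T $  n * $    match 'n'
T $    * $      output T → *
* $    * $      match '*'
$      $        accept

The string is accepted.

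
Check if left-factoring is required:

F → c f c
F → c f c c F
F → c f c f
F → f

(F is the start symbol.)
Yes, F has productions with common prefix 'c f c'

Left-factoring is needed when two productions for the same non-terminal
share a common prefix on the right-hand side.

Productions for F:
  F → c f c
  F → c f c c F
  F → c f c f
  F → f

Found common prefix 'c f c' in productions for F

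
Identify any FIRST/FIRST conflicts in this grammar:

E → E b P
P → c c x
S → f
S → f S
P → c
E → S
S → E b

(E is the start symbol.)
FIRST sets of the non-terminals at (or reachable through a nullable prefix from) the front of some alternative:
  FIRST(E) = { 'f' }
  FIRST(S) = { 'f' }

Productions for E:
  E → E b P: FIRST = { 'f' }
  E → S: FIRST = { 'f' }
Productions for P:
  P → c c x: FIRST = { 'c' }
  P → c: FIRST = { 'c' }
Productions for S:
  S → f: FIRST = { 'f' }
  S → f S: FIRST = { 'f' }
  S → E b: FIRST = { 'f' }

Conflict for E: E → E b P and E → S
  Overlap: { 'f' }
Conflict for P: P → c c x and P → c
  Overlap: { 'c' }
Conflict for S: S → f and S → f S
  Overlap: { 'f' }
Conflict for S: S → f and S → E b
  Overlap: { 'f' }
Conflict for S: S → f S and S → E b
  Overlap: { 'f' }

Answer: Yes. E → E b P / E → S on { 'f' }; P → c c x / P → c on { 'c' }; S → f / S → f S on { 'f' }; S → f / S → E b on { 'f' }; S → f S / S → E b on { 'f' }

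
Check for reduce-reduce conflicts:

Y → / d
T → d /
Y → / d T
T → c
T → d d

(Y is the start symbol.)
Augment with Y' → Y and build the canonical LR(0) collection (I0 = CLOSURE({[Y' → . Y]}), then GOTO on every symbol after a dot until no new states appear). It has 9 states:
  I0: { [Y → . / d T], [Y → . / d], [Y' → . Y] }  — shift
  I1: { [Y → / . d T], [Y → / . d] }  — shift
  I2: { [Y' → Y .] }  — accept
  I3: { [T → . c], [T → . d /], [T → . d d], [Y → / d . T], [Y → / d .] }  — shift, reduce
  I4: { [Y → / d T .] }  — reduce
  I5: { [T → c .] }  — reduce
  I6: { [T → d . /], [T → d . d] }  — shift
  I7: { [T → d / .] }  — reduce
  I8: { [T → d d .] }  — reduce

No state contains more than one complete item.

Answer: No reduce-reduce conflicts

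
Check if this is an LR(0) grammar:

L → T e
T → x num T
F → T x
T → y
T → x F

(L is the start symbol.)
Yes, the grammar is LR(0)

A grammar is LR(0) if no state in the canonical LR(0) collection has:
  - both a shift item (dot before a terminal) and a complete item (shift-reduce conflict), or
  - two or more complete items (reduce-reduce conflict; the accept item [L' → L .] counts as a complete item here).

Augment with L' → L and build the canonical LR(0) collection (I0 = CLOSURE({[L' → . L]}), then GOTO on every symbol after a dot until no new states appear). It has 11 states:
  I0: { [L → . T e], [L' → . L], [T → . x F], [T → . x num T], [T → . y] }  — shift
  I1: { [L' → L .] }  — accept
  I2: { [L → T . e] }  — shift
  I3: { [F → . T x], [T → . x F], [T → . x num T], [T → . y], [T → x . F], [T → x . num T] }  — shift
  I4: { [T → y .] }  — reduce
  I5: { [T → x F .] }  — reduce
  I6: { [F → T . x] }  — shift
  I7: { [T → . x F], [T → . x num T], [T → . y], [T → x num . T] }  — shift
  I8: { [T → x num T .] }  — reduce
  I9: { [F → T x .] }  — reduce
  I10: { [L → T e .] }  — reduce

Every state is either a pure shift/goto state or contains exactly one complete item and nothing to shift — no conflicts. The grammar is LR(0).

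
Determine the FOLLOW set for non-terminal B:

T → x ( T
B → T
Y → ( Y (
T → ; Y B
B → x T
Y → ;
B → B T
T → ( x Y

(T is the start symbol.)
To compute FOLLOW(B), find every occurrence of B on a right-hand side N → α B β: add FIRST(β) \ {ε}, and if β is empty or nullable also add FOLLOW(N). Iterate to a fixed point.

In T → ; Y B: B is at the end, add FOLLOW(T)
In B → B T: B is followed by T, add FIRST(T) \ {ε} = { '(', ';', 'x' }

The FOLLOW sets referred to above (computed the same way, to a fixed point):
  FOLLOW(T) = { $, '(', ';', 'x' }

Taking the union: FOLLOW(B) = { $, '(', ';', 'x' }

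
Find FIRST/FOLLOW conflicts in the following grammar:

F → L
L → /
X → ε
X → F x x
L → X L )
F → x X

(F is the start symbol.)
Yes. X → F x x with FOLLOW(X) on { '/', 'x' }

A FIRST/FOLLOW conflict occurs when a non-terminal N has a nullable alternative N → β (β ⇒* ε) and another alternative N → α with FIRST(α) ∩ FOLLOW(N) ≠ ∅: on such a lookahead the parser cannot decide between expanding α and letting N vanish via β.

Nullable non-terminals: X.
FIRST sets used below: FIRST(F) = { '/', 'x' }

X: nullable alternative(s) X → ε; FOLLOW(X) = { $, '/', 'x' }
  X → ε: FIRST \ {ε} = { } — this is the only nullable alternative, skip
  X → F x x: FIRST \ {ε} = { '/', 'x' } — overlaps FOLLOW(X) on { '/', 'x' }: CONFLICT

F, L have no nullable alternative, so no FIRST/FOLLOW check is needed there.

So the grammar has 1 FIRST/FOLLOW conflict (marked CONFLICT above).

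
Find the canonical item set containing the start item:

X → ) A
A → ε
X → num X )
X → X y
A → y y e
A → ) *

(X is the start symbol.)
First, augment the grammar with X' → X
I₀ = CLOSURE({ [X' → . X] }):
  [X' → . X] has the dot before X: add [X → . ) A], [X → . num X )], [X → . X y]
No further items can be added.

I₀ = { [X → . ) A], [X → . X y], [X → . num X )], [X' → . X] }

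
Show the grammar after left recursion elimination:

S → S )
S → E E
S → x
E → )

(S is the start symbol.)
S → E E S'
S → x S'
S' → ) S'
S' → ε
E → )

S is directly left-recursive. The standard transformation for
  A → A α₁ | ... | A α_m | β₁ | ... | β_n
is
  A  → β₁ A' | ... | β_n A'
  A' → α₁ A' | ... | α_m A' | ε

S → E E becomes S → E E S'
S → x becomes S → x S'
S → S ) becomes S' → ) S'
Add S' → ε

Productions for other non-terminals are unchanged:
  E → )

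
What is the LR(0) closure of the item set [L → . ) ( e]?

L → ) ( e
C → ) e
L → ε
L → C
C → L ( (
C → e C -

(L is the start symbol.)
Start with: [L → . ) ( e]
The dot precedes the terminal ')', so nothing is added.

CLOSURE = { [L → . ) ( e] }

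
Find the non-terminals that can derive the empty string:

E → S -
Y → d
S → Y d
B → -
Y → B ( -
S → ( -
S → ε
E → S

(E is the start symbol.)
{ 'E', 'S' }

A non-terminal is nullable if it can derive ε (the empty string): either it has an ε-production, or it has a production whose right-hand side consists entirely of nullable non-terminals.

ε-productions: S → ε
So S is immediately nullable.
E → S: every symbol on the right is nullable, so E is nullable too.
No further non-terminal can be added: every production for the remaining non-terminals contains a terminal or a non-nullable non-terminal.
Nullable = { 'E', 'S' }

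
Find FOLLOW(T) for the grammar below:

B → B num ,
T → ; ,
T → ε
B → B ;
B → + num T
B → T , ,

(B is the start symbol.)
In B → + num T: T is at the end, add FOLLOW(B)
In B → T , ,: T is followed by ',' ',', add FIRST(',' ',') \ {ε} = { ',' }

The FOLLOW sets referred to above (computed the same way, to a fixed point):
  FOLLOW(B) = { $, ';', 'num' }

Taking the union: FOLLOW(T) = { $, ',', ';', 'num' }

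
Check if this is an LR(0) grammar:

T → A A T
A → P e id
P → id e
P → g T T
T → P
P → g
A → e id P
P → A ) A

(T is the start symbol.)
No. Shift-reduce conflict between [T → P .] and [A → P . e id]

A grammar is LR(0) if no state in the canonical LR(0) collection has:
  - both a shift item (dot before a terminal) and a complete item (shift-reduce conflict), or
  - two or more complete items (reduce-reduce conflict; the accept item [T' → T .] counts as a complete item here).

Augment with T' → T and build the canonical LR(0) collection (I0 = CLOSURE({[T' → . T]}), then GOTO on every symbol after a dot until no new states appear). It has 20 states:
  I0: { [A → . P e id], [A → . e id P], [P → . A ) A], [P → . g T T], [P → . g], [P → . id e], [T → . A A T], [T → . P], [T' → . T] }  — shift
  I1: { [A → . P e id], [A → . e id P], [P → . A ) A], [P → . g T T], [P → . g], [P → . id e], [P → A . ) A], [T → A . A T] }  — shift
  I2: { [A → P . e id], [T → P .] }  — shift, reduce
  I3: { [T' → T .] }  — accept
  I4: { [A → e . id P] }  — shift
  I5: { [A → . P e id], [A → . e id P], [P → . A ) A], [P → . g T T], [P → . g], [P → . id e], [P → g . T T], [P → g .], [T → . A A T], [T → . P] }  — shift, reduce
  I6: { [P → id . e] }  — shift
  I7: { [P → id e .] }  — reduce
  I8: { [A → . P e id], [A → . e id P], [P → . A ) A], [P → . g T T], [P → . g], [P → . id e], [P → g T . T], [T → . A A T], [T → . P] }  — shift
  I9: { [P → g T T .] }  — reduce
  I10: { [A → . P e id], [A → . e id P], [A → e id . P], [P → . A ) A], [P → . g T T], [P → . g], [P → . id e] }  — shift
  I11: { [P → A . ) A] }  — shift
  I12: { [A → P . e id], [A → e id P .] }  — shift, reduce
  I13: { [A → P e . id] }  — shift
  I14: { [A → P e id .] }  — reduce
  I15: { [A → . P e id], [A → . e id P], [P → . A ) A], [P → . g T T], [P → . g], [P → . id e], [P → A ) . A] }  — shift
  I16: { [P → A ) A .], [P → A . ) A] }  — shift, reduce
  I17: { [A → P . e id] }  — shift
  I18: { [A → . P e id], [A → . e id P], [P → . A ) A], [P → . g T T], [P → . g], [P → . id e], [P → A . ) A], [T → . A A T], [T → . P], [T → A A . T] }  — shift
  I19: { [T → A A T .] }  — reduce

Conflict in state I2:
  Shift-reduce conflict between [T → P .] and [A → P . e id]
So the grammar is NOT LR(0).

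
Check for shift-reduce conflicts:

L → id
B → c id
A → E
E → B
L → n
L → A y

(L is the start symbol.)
No shift-reduce conflicts

A shift-reduce conflict occurs when an LR(0) state has both:
  - a complete (reduce) item [A → α .] (dot at the end), and
  - a shift item [B → β . c γ] (dot before a terminal).

Augment with L' → L and build the canonical LR(0) collection (I0 = CLOSURE({[L' → . L]}), then GOTO on every symbol after a dot until no new states appear). It has 10 states:
  I0: { [A → . E], [B → . c id], [E → . B], [L → . A y], [L → . id], [L → . n], [L' → . L] }  — shift
  I1: { [L → A . y] }  — shift
  I2: { [E → B .] }  — reduce
  I3: { [A → E .] }  — reduce
  I4: { [L' → L .] }  — accept
  I5: { [B → c . id] }  — shift
  I6: { [L → id .] }  — reduce
  I7: { [L → n .] }  — reduce
  I8: { [B → c id .] }  — reduce
  I9: { [L → A y .] }  — reduce

No state contains both a complete item and a shift item.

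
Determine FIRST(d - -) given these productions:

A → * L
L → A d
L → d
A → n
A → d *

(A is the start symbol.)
{ 'd' }

To compute FIRST(d - -), process the symbols left to right:
Symbol d is a terminal. Add 'd' and stop.
FIRST(d - -) = { 'd' }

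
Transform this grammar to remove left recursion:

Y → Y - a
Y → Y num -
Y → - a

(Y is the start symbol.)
Y → - a Y'
Y' → - a Y'
Y' → num - Y'
Y' → ε

Y is directly left-recursive. The standard transformation for
  A → A α₁ | ... | A α_m | β₁ | ... | β_n
is
  A  → β₁ A' | ... | β_n A'
  A' → α₁ A' | ... | α_m A' | ε

Y → - a becomes Y → - a Y'
Y → Y - a becomes Y' → - a Y'
Y → Y num - becomes Y' → num - Y'
Add Y' → ε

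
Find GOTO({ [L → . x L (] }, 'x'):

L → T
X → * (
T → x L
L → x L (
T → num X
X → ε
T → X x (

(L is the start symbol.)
GOTO(I, 'x') = CLOSURE({ [A → αX.β] : [A → α.Xβ] ∈ I, X = 'x' })

Items with dot before 'x', with the dot advanced:
  [L → . x L (] → [L → x . L (]
Closure of the advanced items:
  [L → x . L (] has the dot before L: add [L → . T], [L → . x L (]
  [L → . T] has the dot before T: add [T → . x L], [T → . num X], [T → . X x (]
  [T → . X x (] has the dot before X: add [X → . * (], [X → .]

GOTO = { [L → . T], [L → . x L (], [L → x . L (], [T → . X x (], [T → . num X], [T → . x L], [X → . * (], [X → .] }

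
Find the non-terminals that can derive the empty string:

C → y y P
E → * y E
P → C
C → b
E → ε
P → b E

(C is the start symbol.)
{ 'E' }

A non-terminal is nullable if it can derive ε (the empty string): either it has an ε-production, or it has a production whose right-hand side consists entirely of nullable non-terminals.

ε-productions: E → ε
So E is immediately nullable.
No further non-terminal can be added: every production for the remaining non-terminals contains a terminal or a non-nullable non-terminal.
Nullable = { 'E' }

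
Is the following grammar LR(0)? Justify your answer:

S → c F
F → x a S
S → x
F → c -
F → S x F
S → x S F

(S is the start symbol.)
No. Shift-reduce conflict between [S → x .] and [S → . c F]

A grammar is LR(0) if no state in the canonical LR(0) collection has:
  - both a shift item (dot before a terminal) and a complete item (shift-reduce conflict), or
  - two or more complete items (reduce-reduce conflict; the accept item [S' → S .] counts as a complete item here).

Augment with S' → S and build the canonical LR(0) collection (I0 = CLOSURE({[S' → . S]}), then GOTO on every symbol after a dot until no new states appear). It has 15 states:
  I0: { [S → . c F], [S → . x S F], [S → . x], [S' → . S] }  — shift
  I1: { [S' → S .] }  — accept
  I2: { [F → . S x F], [F → . c -], [F → . x a S], [S → . c F], [S → . x S F], [S → . x], [S → c . F] }  — shift
  I3: { [S → . c F], [S → . x S F], [S → . x], [S → x . S F], [S → x .] }  — shift, reduce
  I4: { [F → . S x F], [F → . c -], [F → . x a S], [S → . c F], [S → . x S F], [S → . x], [S → x S . F] }  — shift
  I5: { [S → x S F .] }  — reduce
  I6: { [F → S . x F] }  — shift
  I7: { [F → . S x F], [F → . c -], [F → . x a S], [F → c . -], [S → . c F], [S → . x S F], [S → . x], [S → c . F] }  — shift
  I8: { [F → x . a S], [S → . c F], [S → . x S F], [S → . x], [S → x . S F], [S → x .] }  — shift, reduce
  I9: { [F → x a . S], [S → . c F], [S → . x S F], [S → . x] }  — shift
  I10: { [F → x a S .] }  — reduce
  I11: { [F → c - .] }  — reduce
  I12: { [S → c F .] }  — reduce
  I13: { [F → . S x F], [F → . c -], [F → . x a S], [F → S x . F], [S → . c F], [S → . x S F], [S → . x] }  — shift
  I14: { [F → S x F .] }  — reduce

Conflict in state I3:
  Shift-reduce conflict between [S → x .] and [S → . c F]
So the grammar is NOT LR(0).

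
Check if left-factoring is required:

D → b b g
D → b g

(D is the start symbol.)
Yes, D has productions with common prefix 'b'

Left-factoring is needed when two productions for the same non-terminal
share a common prefix on the right-hand side.

Productions for D:
  D → b b g
  D → b g

Found common prefix 'b' in productions for D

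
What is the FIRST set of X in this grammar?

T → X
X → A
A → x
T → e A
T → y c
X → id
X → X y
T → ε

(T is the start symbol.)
{ 'id', 'x' }

FIRST sets of the other non-terminals involved (by the same procedure, iterated to a fixed point):
  FIRST(A) = { 'x' }

From X → A:
  - A is a non-terminal: add FIRST(A) \ {ε} = { 'x' }
    A is not nullable, so stop
From X → id:
  - id is a terminal: add 'id' and stop
From X → X y:
  - X is the symbol being defined: contributes nothing new
    X is not nullable, so stop

Collecting: FIRST(X) = { 'id', 'x' }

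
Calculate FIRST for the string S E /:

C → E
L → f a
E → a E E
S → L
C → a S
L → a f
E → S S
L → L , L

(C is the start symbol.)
{ 'a', 'f' }

FIRST sets of the non-terminals involved (from the grammar, by fixed-point iteration):
  FIRST(S) = { 'a', 'f' }

To compute FIRST(S E /), process the symbols left to right:
Symbol S is a non-terminal. Add FIRST(S) \ {ε} = { 'a', 'f' }
S is not nullable (ε ∉ FIRST(S)), so stop here.
FIRST(S E /) = { 'a', 'f' }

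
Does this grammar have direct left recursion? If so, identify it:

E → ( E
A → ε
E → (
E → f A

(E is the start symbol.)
No direct left recursion

Direct left recursion occurs when N → N α for some non-terminal N (the right-hand side begins with the left-hand side itself).

E → ( E: starts with '('
A → ε: starts with ε
E → (: starts with '('
E → f A: starts with f

No direct left recursion found.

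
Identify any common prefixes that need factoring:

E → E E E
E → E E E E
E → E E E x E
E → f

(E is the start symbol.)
Left-factoring is needed when two productions for the same non-terminal
share a common prefix on the right-hand side.

Productions for E:
  E → E E E
  E → E E E E
  E → E E E x E
  E → f

Found common prefix 'E E E' in productions for E

Answer: Yes, E has productions with common prefix 'E E E'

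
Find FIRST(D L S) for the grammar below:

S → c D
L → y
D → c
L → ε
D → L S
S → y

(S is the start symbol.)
{ 'c', 'y' }

FIRST sets of the non-terminals involved (from the grammar, by fixed-point iteration):
  FIRST(D) = { 'c', 'y' }

To compute FIRST(D L S), process the symbols left to right:
Symbol D is a non-terminal. Add FIRST(D) \ {ε} = { 'c', 'y' }
D is not nullable (ε ∉ FIRST(D)), so stop here.
FIRST(D L S) = { 'c', 'y' }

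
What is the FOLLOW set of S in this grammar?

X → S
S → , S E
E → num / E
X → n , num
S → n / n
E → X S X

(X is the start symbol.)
In X → S: S is at the end, add FOLLOW(X)
In S → , S E: S is followed by E, add FIRST(E) \ {ε} = { ',', 'n', 'num' }
In E → X S X: S is followed by X, add FIRST(X) \ {ε} = { ',', 'n' }

The FOLLOW sets referred to above (computed the same way, to a fixed point):
  FOLLOW(X) = { $, ',', 'n', 'num' }

Taking the union: FOLLOW(S) = { $, ',', 'n', 'num' }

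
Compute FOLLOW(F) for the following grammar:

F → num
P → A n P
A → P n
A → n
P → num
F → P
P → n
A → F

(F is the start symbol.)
{ $, 'n' }

F is the start symbol, so $ ∈ FOLLOW(F).
In A → F: F is at the end, add FOLLOW(A)

The FOLLOW sets referred to above (computed the same way, to a fixed point):
  FOLLOW(A) = { 'n' }

Taking the union: FOLLOW(F) = { $, 'n' }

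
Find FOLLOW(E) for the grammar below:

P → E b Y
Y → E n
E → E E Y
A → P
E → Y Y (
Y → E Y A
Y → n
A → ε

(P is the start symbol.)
To compute FOLLOW(E), find every occurrence of E on a right-hand side N → α E β: add FIRST(β) \ {ε}, and if β is empty or nullable also add FOLLOW(N). Iterate to a fixed point.

In P → E b Y: E is followed by b Y, add FIRST(b Y) \ {ε} = { 'b' }
In Y → E n: E is followed by n, add FIRST(n) \ {ε} = { 'n' }
In E → E E Y: E is followed by E Y, add FIRST(E Y) \ {ε} = { 'n' }
In E → E E Y: E is followed by Y, add FIRST(Y) \ {ε} = { 'n' }
In Y → E Y A: E is followed by Y A, add FIRST(Y A) \ {ε} = { 'n' }

Taking the union: FOLLOW(E) = { 'b', 'n' }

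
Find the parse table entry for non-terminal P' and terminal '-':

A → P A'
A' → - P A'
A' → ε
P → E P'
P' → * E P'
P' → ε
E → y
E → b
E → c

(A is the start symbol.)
To find M[P', '-'], we find productions for P' where '-' is in the predict set (PREDICT(N → α) = (FIRST(α) \ {ε}) ∪ (FOLLOW(N) if α ⇒* ε)).

Relevant sets:
  FOLLOW(P') = { $, '-' }

P' → * E P': PREDICT = { '*' }
P' → ε: PREDICT = { $, '-' }
  '-' is in predict set, so this production goes in M[P', '-']

M[P', '-'] = P' → ε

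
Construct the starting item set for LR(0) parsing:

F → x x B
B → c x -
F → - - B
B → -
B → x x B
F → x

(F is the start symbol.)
{ [F → . - - B], [F → . x x B], [F → . x], [F' → . F] }

First, augment the grammar with F' → F
I₀ = CLOSURE({ [F' → . F] }):
  [F' → . F] has the dot before F: add [F → . x x B], [F → . - - B], [F → . x]
No further items can be added.

I₀ = { [F → . - - B], [F → . x x B], [F → . x], [F' → . F] }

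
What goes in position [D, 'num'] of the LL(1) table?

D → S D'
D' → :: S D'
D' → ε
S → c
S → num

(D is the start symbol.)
To find M[D, 'num'], we find productions for D where 'num' is in the predict set (PREDICT(N → α) = (FIRST(α) \ {ε}) ∪ (FOLLOW(N) if α ⇒* ε)).

Relevant sets:
  FIRST(S) = { 'c', 'num' }

D → S D': PREDICT = { 'c', 'num' }
  'num' is in predict set, so this production goes in M[D, 'num']

M[D, 'num'] = D → S D'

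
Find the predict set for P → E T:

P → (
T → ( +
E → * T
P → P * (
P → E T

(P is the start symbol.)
{ '*' }

PREDICT(P → E T) = (FIRST(RHS) \ {ε}) ∪ (FOLLOW(P) if ε ∈ FIRST(RHS), i.e. RHS ⇒* ε)
FIRST(E) = { '*' }
FIRST(E T) = { '*' }
ε ∉ FIRST(E T), so FOLLOW(P) is not added.
PREDICT(P → E T) = { '*' }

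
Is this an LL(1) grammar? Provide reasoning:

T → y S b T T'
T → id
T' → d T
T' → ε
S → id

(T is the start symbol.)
No. Predict set conflict for T': { 'd' }

A grammar is LL(1) if for each non-terminal N with multiple productions, the predict sets of those productions are pairwise disjoint, where PREDICT(N → α) = (FIRST(α) \ {ε}) ∪ (FOLLOW(N) if α ⇒* ε).

Relevant sets:
  FOLLOW(T') = { $, 'd' }

For T:
  PREDICT(T → y S b T T') = { 'y' }
  PREDICT(T → id) = { 'id' }
For T':
  PREDICT(T' → d T) = { 'd' }
  PREDICT(T' → ε) = { $, 'd' }
S has a single production, so nothing to check there.

Conflict found: Predict set conflict for T': { 'd' }
The grammar is NOT LL(1).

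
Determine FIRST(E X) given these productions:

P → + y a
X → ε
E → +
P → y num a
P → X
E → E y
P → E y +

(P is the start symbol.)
{ '+' }

FIRST sets of the non-terminals involved (from the grammar, by fixed-point iteration):
  FIRST(E) = { '+' }

To compute FIRST(E X), process the symbols left to right:
Symbol E is a non-terminal. Add FIRST(E) \ {ε} = { '+' }
E is not nullable (ε ∉ FIRST(E)), so stop here.
FIRST(E X) = { '+' }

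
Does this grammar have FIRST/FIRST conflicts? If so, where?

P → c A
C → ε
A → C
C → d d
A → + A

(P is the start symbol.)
No FIRST/FIRST conflicts.

FIRST sets of the non-terminals at (or reachable through a nullable prefix from) the front of some alternative:
  FIRST(C) = { 'd', ε }

Productions for C:
  C → ε: FIRST = { ε }
  C → d d: FIRST = { 'd' }
Productions for A:
  A → C: FIRST = { 'd', ε }
  A → + A: FIRST = { '+' }
P has only one production, so no FIRST/FIRST conflict is possible there.

All alternatives of each non-terminal have pairwise disjoint FIRST sets.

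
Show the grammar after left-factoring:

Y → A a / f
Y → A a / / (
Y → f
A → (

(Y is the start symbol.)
Left-factoring transforms A → αβ₁ | αβ₂ into A → αA' and A' → β₁ | β₂
(α is the longest common prefix among the alternatives). Repeat until
no nonterminal has two alternatives with a common prefix.

Round 1: Y has alternatives sharing prefix 'A a /'. Introduce Y': Y → A a / Y'
  Add: Y' → f
  Add: Y' → / (

No remaining common prefixes — done.

Resulting grammar:
Y → A a / Y'
Y' → f
Y' → / (
Y → f
A → (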